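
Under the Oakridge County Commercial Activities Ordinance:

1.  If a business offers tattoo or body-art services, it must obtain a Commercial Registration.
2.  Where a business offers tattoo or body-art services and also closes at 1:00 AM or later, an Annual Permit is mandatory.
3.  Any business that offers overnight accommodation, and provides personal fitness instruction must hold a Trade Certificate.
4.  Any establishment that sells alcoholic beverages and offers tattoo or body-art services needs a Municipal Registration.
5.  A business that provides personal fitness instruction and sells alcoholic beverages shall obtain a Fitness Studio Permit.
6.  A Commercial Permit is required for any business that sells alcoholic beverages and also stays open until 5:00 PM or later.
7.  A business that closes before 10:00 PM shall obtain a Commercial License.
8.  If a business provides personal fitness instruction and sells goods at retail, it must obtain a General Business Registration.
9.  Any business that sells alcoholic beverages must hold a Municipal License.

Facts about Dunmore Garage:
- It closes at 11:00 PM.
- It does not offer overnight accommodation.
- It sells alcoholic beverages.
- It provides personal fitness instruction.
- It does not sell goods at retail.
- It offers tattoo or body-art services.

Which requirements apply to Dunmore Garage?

Commercial Permit, Commercial Registration, Fitness Studio Permit, Municipal License, Municipal Registration

1. offers tattoo or body-art services → Commercial Registration required.
2. offers tattoo or body-art services; closes 11:00 PM, at/before 1:00 AM → Annual Permit not required.
3. does not offer overnight accommodation; provides personal fitness instruction → Trade Certificate not required.
4. sells alcoholic beverages; offers tattoo or body-art services → Municipal Registration required.
5. provides personal fitness instruction; sells alcoholic beverages → Fitness Studio Permit required.
6. sells alcoholic beverages; closes 11:00 PM, after 5:00 PM → Commercial Permit required.
7. closes 11:00 PM, after 10:00 PM → Commercial License not required.
8. provides personal fitness instruction; does not sell goods at retail → General Business Registration not required.
9. sells alcoholic beverages → Municipal License required.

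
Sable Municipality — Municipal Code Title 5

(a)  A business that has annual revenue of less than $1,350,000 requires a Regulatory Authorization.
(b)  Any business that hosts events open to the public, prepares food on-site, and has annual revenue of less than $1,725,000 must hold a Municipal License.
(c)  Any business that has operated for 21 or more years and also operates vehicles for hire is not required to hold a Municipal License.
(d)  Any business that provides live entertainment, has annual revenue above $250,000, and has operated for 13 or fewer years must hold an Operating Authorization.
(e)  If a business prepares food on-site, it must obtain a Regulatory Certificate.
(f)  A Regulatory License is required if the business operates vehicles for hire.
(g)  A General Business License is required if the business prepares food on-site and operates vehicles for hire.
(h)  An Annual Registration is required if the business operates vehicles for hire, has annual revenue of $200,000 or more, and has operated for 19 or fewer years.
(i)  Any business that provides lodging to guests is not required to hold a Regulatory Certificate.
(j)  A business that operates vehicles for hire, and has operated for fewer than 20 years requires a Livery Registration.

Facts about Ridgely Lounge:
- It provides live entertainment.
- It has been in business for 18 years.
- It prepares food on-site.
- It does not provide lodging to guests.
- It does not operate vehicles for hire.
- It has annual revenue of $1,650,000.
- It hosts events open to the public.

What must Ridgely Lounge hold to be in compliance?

(a) revenue $1,650,000 ≥ $1,350,000 → Regulatory Authorization not required.
(b) hosts events open to the public; prepares food on-site; revenue $1,650,000 < $1,725,000 → Municipal License required.
(c) years in business 18 < 21; does not operate vehicles for hire → Municipal License exemption does not apply.
(d) provides live entertainment; revenue $1,650,000 > $250,000; years in business 18 > 13 → Operating Authorization not required.
(e) prepares food on-site → Regulatory Certificate required.
(f) does not operate vehicles for hire → Regulatory License not required.
(g) prepares food on-site; does not operate vehicles for hire → General Business License not required.
(h) does not operate vehicles for hire; revenue $1,650,000 ≥ $200,000; years in business 18 ≤ 19 → Annual Registration not required.
(i) does not provide lodging to guests → Regulatory Certificate exemption does not apply.
(j) does not operate vehicles for hire; years in business 18 < 20 → Livery Registration not required.

Municipal License, Regulatory Certificate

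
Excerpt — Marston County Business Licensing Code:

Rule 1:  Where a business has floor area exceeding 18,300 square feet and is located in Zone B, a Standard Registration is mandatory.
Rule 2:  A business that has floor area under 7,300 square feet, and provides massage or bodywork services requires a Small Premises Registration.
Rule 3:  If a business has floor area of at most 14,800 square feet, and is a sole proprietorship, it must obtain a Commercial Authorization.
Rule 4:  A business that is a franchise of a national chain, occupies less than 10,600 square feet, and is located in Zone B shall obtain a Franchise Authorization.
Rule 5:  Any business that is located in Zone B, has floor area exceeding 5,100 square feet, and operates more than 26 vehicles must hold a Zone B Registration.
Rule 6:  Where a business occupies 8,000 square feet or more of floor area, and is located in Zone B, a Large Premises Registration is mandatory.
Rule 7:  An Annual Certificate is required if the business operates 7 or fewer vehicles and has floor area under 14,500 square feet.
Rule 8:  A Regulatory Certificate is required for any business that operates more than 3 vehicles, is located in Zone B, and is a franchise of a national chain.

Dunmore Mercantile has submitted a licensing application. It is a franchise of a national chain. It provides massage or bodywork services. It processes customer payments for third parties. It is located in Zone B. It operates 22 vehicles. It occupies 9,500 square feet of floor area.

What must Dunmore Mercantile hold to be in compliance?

Franchise Authorization, Large Premises Registration, Regulatory Certificate

Rule 1: floor area 9,500 square feet ≤ 18,300 square feet; is located in Zone B → Standard Registration not required.
Rule 2: floor area 9,500 square feet ≥ 7,300 square feet; provides massage or bodywork services → Small Premises Registration not required.
Rule 3: floor area 9,500 square feet ≤ 14,800 square feet; is a franchise of a national chain (not: is a sole proprietorship) → Commercial Authorization not required.
Rule 4: is a franchise of a national chain; floor area 9,500 square feet < 10,600 square feet; is located in Zone B → Franchise Authorization required.
Rule 5: is located in Zone B; floor area 9,500 square feet > 5,100 square feet; vehicles 22 ≤ 26 → Zone B Registration not required.
Rule 6: floor area 9,500 square feet ≥ 8,000 square feet; is located in Zone B → Large Premises Registration required.
Rule 7: vehicles 22 > 7; floor area 9,500 square feet < 14,500 square feet → Annual Certificate not required.
Rule 8: vehicles 22 > 3; is located in Zone B; is a franchise of a national chain → Regulatory Certificate required.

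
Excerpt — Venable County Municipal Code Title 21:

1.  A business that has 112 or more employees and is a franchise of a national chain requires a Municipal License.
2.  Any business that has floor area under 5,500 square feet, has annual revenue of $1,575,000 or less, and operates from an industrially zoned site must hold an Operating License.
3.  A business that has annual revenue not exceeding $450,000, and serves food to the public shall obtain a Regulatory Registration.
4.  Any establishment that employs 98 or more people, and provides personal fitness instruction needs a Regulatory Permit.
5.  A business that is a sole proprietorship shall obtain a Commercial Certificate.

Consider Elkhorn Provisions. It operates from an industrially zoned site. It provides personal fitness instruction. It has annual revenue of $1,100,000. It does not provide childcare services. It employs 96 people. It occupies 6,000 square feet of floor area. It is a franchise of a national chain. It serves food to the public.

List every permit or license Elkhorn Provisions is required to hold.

1. employees 96 < 112; is a franchise of a national chain → Municipal License not required.
2. floor area 6,000 square feet ≥ 5,500 square feet; revenue $1,100,000 ≤ $1,575,000; operates from an industrially zoned site → Operating License not required.
3. revenue $1,100,000 > $450,000; serves food to the public → Regulatory Registration not required.
4. employees 96 < 98; provides personal fitness instruction → Regulatory Permit not required.
5. is a franchise of a national chain (not: is a sole proprietorship) → Commercial Certificate not required.

None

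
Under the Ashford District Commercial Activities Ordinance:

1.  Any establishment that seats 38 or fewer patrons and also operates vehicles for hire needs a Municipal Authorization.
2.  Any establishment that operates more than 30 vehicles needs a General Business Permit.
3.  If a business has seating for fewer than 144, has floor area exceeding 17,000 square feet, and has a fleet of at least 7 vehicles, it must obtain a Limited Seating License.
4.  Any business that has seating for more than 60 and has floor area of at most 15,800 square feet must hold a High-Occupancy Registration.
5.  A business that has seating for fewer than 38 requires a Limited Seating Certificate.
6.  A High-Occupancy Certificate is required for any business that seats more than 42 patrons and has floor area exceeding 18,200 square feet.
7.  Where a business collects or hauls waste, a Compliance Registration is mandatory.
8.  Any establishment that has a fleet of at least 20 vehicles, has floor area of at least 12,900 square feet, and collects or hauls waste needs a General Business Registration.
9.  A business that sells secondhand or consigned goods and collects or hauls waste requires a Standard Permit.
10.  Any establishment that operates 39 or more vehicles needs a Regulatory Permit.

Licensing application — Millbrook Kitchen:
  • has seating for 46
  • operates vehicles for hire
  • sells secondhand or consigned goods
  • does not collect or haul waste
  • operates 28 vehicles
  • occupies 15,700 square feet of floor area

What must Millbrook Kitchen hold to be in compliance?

None

1. seating 46 > 38; operates vehicles for hire → Municipal Authorization not required.
2. vehicles 28 ≤ 30 → General Business Permit not required.
3. seating 46 < 144; floor area 15,700 square feet ≤ 17,000 square feet; vehicles 28 ≥ 7 → Limited Seating License not required.
4. seating 46 ≤ 60; floor area 15,700 square feet ≤ 15,800 square feet → High-Occupancy Registration not required.
5. seating 46 ≥ 38 → Limited Seating Certificate not required.
6. seating 46 > 42; floor area 15,700 square feet ≤ 18,200 square feet → High-Occupancy Certificate not required.
7. does not collect or haul waste → Compliance Registration not required.
8. vehicles 28 ≥ 20; floor area 15,700 square feet ≥ 12,900 square feet; does not collect or haul waste → General Business Registration not required.
9. sells secondhand or consigned goods; does not collect or haul waste → Standard Permit not required.
10. vehicles 28 < 39 → Regulatory Permit not required.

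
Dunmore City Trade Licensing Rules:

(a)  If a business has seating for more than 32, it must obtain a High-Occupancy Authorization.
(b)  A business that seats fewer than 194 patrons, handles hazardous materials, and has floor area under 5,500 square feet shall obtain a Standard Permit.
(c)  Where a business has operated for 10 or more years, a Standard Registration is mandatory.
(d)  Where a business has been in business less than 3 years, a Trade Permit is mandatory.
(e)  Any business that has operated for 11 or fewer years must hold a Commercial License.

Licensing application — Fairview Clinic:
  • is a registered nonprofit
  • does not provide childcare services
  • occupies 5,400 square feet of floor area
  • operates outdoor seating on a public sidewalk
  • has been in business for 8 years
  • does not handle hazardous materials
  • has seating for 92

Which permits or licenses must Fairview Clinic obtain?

Commercial License, High-Occupancy Authorization

(a) seating 92 > 32 → High-Occupancy Authorization required.
(b) seating 92 < 194; does not handle hazardous materials; floor area 5,400 square feet < 5,500 square feet → Standard Permit not required.
(c) years in business 8 < 10 → Standard Registration not required.
(d) years in business 8 ≥ 3 → Trade Permit not required.
(e) years in business 8 ≤ 11 → Commercial License required.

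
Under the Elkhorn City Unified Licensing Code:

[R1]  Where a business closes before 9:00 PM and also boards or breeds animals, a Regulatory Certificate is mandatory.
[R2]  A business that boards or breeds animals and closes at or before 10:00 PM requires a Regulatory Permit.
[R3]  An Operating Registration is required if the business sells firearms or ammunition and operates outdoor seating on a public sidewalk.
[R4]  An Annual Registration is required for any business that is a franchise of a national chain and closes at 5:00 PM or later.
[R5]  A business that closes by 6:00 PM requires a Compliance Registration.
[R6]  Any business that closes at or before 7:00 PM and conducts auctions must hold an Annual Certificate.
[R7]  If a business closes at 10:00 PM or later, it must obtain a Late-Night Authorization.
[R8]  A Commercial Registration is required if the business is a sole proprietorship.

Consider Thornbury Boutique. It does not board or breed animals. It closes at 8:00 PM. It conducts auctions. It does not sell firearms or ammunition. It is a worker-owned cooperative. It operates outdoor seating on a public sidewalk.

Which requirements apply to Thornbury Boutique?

[R1] closes 8:00 PM, at/before 9:00 PM; does not board or breed animals → Regulatory Certificate not required.
[R2] does not board or breed animals; closes 8:00 PM, at/before 10:00 PM → Regulatory Permit not required.
[R3] does not sell firearms or ammunition; operates outdoor seating on a public sidewalk → Operating Registration not required.
[R4] is a worker-owned cooperative (not: is a franchise of a national chain); closes 8:00 PM, after 5:00 PM → Annual Registration not required.
[R5] closes 8:00 PM, after 6:00 PM → Compliance Registration not required.
[R6] closes 8:00 PM, after 7:00 PM; conducts auctions → Annual Certificate not required.
[R7] closes 8:00 PM, at/before 10:00 PM → Late-Night Authorization not required.
[R8] is a worker-owned cooperative (not: is a sole proprietorship) → Commercial Registration not required.

None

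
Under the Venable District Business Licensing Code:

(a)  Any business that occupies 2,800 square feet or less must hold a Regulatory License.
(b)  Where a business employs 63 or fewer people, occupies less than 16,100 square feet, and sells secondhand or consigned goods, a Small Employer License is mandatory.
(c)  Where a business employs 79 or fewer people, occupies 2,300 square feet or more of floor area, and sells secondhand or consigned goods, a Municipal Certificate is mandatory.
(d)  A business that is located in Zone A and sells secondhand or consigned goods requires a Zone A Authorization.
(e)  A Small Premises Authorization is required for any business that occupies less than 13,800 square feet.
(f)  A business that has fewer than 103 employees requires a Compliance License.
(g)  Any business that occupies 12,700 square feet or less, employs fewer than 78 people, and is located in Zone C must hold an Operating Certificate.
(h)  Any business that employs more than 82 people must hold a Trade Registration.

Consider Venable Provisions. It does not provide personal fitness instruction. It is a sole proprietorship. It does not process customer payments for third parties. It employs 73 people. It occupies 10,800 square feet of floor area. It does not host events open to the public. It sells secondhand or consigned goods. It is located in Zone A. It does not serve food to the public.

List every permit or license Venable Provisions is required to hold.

Compliance License, Municipal Certificate, Small Premises Authorization, Zone A Authorization

(a) floor area 10,800 square feet > 2,800 square feet → Regulatory License not required.
(b) employees 73 > 63; floor area 10,800 square feet < 16,100 square feet; sells secondhand or consigned goods → Small Employer License not required.
(c) employees 73 ≤ 79; floor area 10,800 square feet ≥ 2,300 square feet; sells secondhand or consigned goods → Municipal Certificate required.
(d) is located in Zone A; sells secondhand or consigned goods → Zone A Authorization required.
(e) floor area 10,800 square feet < 13,800 square feet → Small Premises Authorization required.
(f) employees 73 < 103 → Compliance License required.
(g) floor area 10,800 square feet ≤ 12,700 square feet; employees 73 < 78; is located in Zone A (not: is located in Zone C) → Operating Certificate not required.
(h) employees 73 ≤ 82 → Trade Registration not required.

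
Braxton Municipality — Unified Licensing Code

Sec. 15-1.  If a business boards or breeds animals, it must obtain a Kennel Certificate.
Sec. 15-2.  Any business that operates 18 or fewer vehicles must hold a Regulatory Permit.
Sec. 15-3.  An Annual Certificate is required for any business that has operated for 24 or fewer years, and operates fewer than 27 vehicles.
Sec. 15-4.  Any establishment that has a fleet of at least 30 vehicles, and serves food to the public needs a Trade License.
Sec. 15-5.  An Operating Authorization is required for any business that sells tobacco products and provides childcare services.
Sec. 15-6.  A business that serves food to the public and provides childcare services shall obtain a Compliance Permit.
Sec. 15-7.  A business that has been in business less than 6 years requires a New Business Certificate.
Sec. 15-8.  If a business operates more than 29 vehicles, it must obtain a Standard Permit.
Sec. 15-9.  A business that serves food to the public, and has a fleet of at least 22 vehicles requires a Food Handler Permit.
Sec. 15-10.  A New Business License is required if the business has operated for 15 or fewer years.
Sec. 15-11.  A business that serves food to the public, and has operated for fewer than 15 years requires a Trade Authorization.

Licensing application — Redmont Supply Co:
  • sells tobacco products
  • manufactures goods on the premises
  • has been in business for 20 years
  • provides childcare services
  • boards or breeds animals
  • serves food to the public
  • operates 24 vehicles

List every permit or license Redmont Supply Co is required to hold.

Sec. 15-1. boards or breeds animals → Kennel Certificate required.
Sec. 15-2. vehicles 24 > 18 → Regulatory Permit not required.
Sec. 15-3. years in business 20 ≤ 24; vehicles 24 < 27 → Annual Certificate required.
Sec. 15-4. vehicles 24 < 30; serves food to the public → Trade License not required.
Sec. 15-5. sells tobacco products; provides childcare services → Operating Authorization required.
Sec. 15-6. serves food to the public; provides childcare services → Compliance Permit required.
Sec. 15-7. years in business 20 ≥ 6 → New Business Certificate not required.
Sec. 15-8. vehicles 24 ≤ 29 → Standard Permit not required.
Sec. 15-9. serves food to the public; vehicles 24 ≥ 22 → Food Handler Permit required.
Sec. 15-10. years in business 20 > 15 → New Business License not required.
Sec. 15-11. serves food to the public; years in business 20 ≥ 15 → Trade Authorization not required.

Annual Certificate, Compliance Permit, Food Handler Permit, Kennel Certificate, Operating Authorization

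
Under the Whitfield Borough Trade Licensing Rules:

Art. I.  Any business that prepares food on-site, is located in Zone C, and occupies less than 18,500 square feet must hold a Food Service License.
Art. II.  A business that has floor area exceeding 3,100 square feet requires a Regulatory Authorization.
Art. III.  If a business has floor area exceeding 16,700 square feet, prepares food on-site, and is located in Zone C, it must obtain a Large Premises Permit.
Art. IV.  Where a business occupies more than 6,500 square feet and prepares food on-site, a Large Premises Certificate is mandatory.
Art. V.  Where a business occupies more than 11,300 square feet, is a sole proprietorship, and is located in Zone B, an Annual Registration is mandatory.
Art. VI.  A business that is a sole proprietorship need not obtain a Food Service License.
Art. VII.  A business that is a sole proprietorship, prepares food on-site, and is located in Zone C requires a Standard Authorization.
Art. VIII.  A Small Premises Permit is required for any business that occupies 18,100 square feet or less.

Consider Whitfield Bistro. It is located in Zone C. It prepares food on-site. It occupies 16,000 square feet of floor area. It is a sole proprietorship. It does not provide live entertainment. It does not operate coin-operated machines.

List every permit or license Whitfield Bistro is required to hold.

Large Premises Certificate, Regulatory Authorization, Small Premises Permit, Standard Authorization

Art. I. prepares food on-site; is located in Zone C; floor area 16,000 square feet < 18,500 square feet → Food Service License required.
Art. II. floor area 16,000 square feet > 3,100 square feet → Regulatory Authorization required.
Art. III. floor area 16,000 square feet ≤ 16,700 square feet; prepares food on-site; is located in Zone C → Large Premises Permit not required.
Art. IV. floor area 16,000 square feet > 6,500 square feet; prepares food on-site → Large Premises Certificate required.
Art. V. floor area 16,000 square feet > 11,300 square feet; is a sole proprietorship; is located in Zone C (not: is located in Zone B) → Annual Registration not required.
Art. VI. is a sole proprietorship → exempt from Food Service License.
Art. VII. is a sole proprietorship; prepares food on-site; is located in Zone C → Standard Authorization required.
Art. VIII. floor area 16,000 square feet ≤ 18,100 square feet → Small Premises Permit required.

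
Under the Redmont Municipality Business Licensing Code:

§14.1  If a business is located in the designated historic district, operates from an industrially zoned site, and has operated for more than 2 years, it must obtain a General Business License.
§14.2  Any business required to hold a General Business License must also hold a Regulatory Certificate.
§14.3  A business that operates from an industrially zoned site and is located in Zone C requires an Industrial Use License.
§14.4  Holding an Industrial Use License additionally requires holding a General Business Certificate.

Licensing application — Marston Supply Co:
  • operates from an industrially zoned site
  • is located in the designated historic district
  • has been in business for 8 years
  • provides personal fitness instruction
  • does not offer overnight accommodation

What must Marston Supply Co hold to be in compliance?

General Business License, Regulatory Certificate

§14.1 is located in the designated historic district; operates from an industrially zoned site; years in business 8 > 2 → General Business License required.
§14.2 General Business License is required → Regulatory Certificate also required.
§14.3 operates from an industrially zoned site; is located in the designated historic district (not: is located in Zone C) → Industrial Use License not required.
§14.4 Industrial Use License is not required → no effect.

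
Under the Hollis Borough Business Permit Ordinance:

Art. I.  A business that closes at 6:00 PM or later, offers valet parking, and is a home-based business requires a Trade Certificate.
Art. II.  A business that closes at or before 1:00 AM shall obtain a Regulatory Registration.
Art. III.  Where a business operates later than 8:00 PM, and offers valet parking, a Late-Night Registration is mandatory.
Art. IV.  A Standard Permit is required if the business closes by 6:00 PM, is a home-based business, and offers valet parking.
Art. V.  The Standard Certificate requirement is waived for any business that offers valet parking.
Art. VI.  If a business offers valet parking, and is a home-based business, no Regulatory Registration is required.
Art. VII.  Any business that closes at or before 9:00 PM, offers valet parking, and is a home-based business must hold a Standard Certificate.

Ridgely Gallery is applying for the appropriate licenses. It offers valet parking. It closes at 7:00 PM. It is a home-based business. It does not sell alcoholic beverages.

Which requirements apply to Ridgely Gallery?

Art. I. closes 7:00 PM, after 6:00 PM; offers valet parking; is a home-based business → Trade Certificate required.
Art. II. closes 7:00 PM, at/before 1:00 AM → Regulatory Registration required.
Art. III. closes 7:00 PM, at/before 8:00 PM; offers valet parking → Late-Night Registration not required.
Art. IV. closes 7:00 PM, after 6:00 PM; is a home-based business; offers valet parking → Standard Permit not required.
Art. V. offers valet parking → exempt from Standard Certificate.
Art. VI. offers valet parking; is a home-based business → exempt from Regulatory Registration.
Art. VII. closes 7:00 PM, at/before 9:00 PM; offers valet parking; is a home-based business → Standard Certificate required.

Trade Certificate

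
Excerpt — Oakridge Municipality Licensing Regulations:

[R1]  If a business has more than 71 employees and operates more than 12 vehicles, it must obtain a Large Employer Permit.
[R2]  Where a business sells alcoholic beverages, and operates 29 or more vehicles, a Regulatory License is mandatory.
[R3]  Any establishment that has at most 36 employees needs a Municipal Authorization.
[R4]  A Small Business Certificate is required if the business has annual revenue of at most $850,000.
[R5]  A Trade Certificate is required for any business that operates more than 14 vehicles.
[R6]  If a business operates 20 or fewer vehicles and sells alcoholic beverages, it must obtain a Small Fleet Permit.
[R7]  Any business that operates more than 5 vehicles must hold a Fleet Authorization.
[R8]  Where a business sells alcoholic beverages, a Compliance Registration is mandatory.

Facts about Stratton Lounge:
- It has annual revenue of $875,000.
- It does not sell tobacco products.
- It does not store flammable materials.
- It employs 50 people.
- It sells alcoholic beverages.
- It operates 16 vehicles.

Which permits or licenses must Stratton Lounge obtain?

Compliance Registration, Fleet Authorization, Small Fleet Permit, Trade Certificate

[R1] employees 50 ≤ 71; vehicles 16 > 12 → Large Employer Permit not required.
[R2] sells alcoholic beverages; vehicles 16 < 29 → Regulatory License not required.
[R3] employees 50 > 36 → Municipal Authorization not required.
[R4] revenue $875,000 > $850,000 → Small Business Certificate not required.
[R5] vehicles 16 > 14 → Trade Certificate required.
[R6] vehicles 16 ≤ 20; sells alcoholic beverages → Small Fleet Permit required.
[R7] vehicles 16 > 5 → Fleet Authorization required.
[R8] sells alcoholic beverages → Compliance Registration required.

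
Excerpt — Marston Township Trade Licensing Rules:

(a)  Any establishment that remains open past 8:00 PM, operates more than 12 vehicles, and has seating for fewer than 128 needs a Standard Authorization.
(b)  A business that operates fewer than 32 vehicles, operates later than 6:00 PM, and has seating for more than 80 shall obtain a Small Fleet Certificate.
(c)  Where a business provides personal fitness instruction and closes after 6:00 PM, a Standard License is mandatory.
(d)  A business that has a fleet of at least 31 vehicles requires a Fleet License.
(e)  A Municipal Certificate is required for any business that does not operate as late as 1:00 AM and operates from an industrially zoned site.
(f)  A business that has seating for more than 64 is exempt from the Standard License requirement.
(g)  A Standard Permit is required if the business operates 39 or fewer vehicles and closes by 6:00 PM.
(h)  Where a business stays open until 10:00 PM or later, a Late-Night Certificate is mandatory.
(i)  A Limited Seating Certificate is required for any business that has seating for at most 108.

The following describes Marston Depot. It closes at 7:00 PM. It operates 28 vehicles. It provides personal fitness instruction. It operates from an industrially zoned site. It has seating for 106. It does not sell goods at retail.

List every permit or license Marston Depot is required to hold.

Limited Seating Certificate, Municipal Certificate, Small Fleet Certificate

(a) closes 7:00 PM, at/before 8:00 PM; vehicles 28 > 12; seating 106 < 128 → Standard Authorization not required.
(b) vehicles 28 < 32; closes 7:00 PM, after 6:00 PM; seating 106 > 80 → Small Fleet Certificate required.
(c) provides personal fitness instruction; closes 7:00 PM, after 6:00 PM → Standard License required.
(d) vehicles 28 < 31 → Fleet License not required.
(e) closes 7:00 PM, at/before 1:00 AM; operates from an industrially zoned site → Municipal Certificate required.
(f) seating 106 > 64 → exempt from Standard License.
(g) vehicles 28 ≤ 39; closes 7:00 PM, after 6:00 PM → Standard Permit not required.
(h) closes 7:00 PM, at/before 10:00 PM → Late-Night Certificate not required.
(i) seating 106 ≤ 108 → Limited Seating Certificate required.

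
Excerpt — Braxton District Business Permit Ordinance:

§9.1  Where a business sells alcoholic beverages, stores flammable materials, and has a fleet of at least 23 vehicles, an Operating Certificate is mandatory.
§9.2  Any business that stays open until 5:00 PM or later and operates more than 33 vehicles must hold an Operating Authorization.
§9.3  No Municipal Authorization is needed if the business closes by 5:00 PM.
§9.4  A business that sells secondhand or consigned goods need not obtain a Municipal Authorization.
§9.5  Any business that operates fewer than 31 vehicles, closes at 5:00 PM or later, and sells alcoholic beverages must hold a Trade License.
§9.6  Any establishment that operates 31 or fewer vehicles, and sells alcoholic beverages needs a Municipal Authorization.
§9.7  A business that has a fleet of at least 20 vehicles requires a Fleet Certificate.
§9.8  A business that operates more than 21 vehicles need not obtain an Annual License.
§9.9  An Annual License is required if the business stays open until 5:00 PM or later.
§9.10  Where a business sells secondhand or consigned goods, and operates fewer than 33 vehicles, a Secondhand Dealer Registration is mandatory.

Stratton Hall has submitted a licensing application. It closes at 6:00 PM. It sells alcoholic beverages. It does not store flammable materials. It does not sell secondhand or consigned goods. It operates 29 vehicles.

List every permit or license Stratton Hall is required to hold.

Fleet Certificate, Municipal Authorization, Trade License

§9.1 sells alcoholic beverages; does not store flammable materials; vehicles 29 ≥ 23 → Operating Certificate not required.
§9.2 closes 6:00 PM, after 5:00 PM; vehicles 29 ≤ 33 → Operating Authorization not required.
§9.3 closes 6:00 PM, after 5:00 PM → Municipal Authorization exemption does not apply.
§9.4 does not sell secondhand or consigned goods → Municipal Authorization exemption does not apply.
§9.5 vehicles 29 < 31; closes 6:00 PM, after 5:00 PM; sells alcoholic beverages → Trade License required.
§9.6 vehicles 29 ≤ 31; sells alcoholic beverages → Municipal Authorization required.
§9.7 vehicles 29 ≥ 20 → Fleet Certificate required.
§9.8 vehicles 29 > 21 → exempt from Annual License.
§9.9 closes 6:00 PM, after 5:00 PM → Annual License required.
§9.10 does not sell secondhand or consigned goods; vehicles 29 < 33 → Secondhand Dealer Registration not required.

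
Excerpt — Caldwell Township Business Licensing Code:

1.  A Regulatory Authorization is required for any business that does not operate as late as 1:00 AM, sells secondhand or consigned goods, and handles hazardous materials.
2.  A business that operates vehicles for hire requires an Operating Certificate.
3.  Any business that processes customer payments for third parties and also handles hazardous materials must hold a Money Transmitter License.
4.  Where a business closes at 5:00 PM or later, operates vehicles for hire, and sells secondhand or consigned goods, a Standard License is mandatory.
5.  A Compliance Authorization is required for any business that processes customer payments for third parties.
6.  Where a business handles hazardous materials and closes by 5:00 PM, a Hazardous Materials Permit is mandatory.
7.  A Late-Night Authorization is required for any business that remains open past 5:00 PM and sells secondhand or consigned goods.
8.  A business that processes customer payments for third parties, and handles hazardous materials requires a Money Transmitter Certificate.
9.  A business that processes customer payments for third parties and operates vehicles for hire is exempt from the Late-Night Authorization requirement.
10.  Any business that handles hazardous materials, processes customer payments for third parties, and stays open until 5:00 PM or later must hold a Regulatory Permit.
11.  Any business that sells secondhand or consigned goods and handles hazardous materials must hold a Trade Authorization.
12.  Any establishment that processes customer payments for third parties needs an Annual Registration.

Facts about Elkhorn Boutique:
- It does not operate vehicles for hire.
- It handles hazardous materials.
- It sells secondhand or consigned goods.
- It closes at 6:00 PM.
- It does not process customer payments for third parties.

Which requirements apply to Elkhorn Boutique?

1. closes 6:00 PM, at/before 1:00 AM; sells secondhand or consigned goods; handles hazardous materials → Regulatory Authorization required.
2. does not operate vehicles for hire → Operating Certificate not required.
3. does not process customer payments for third parties; handles hazardous materials → Money Transmitter License not required.
4. closes 6:00 PM, after 5:00 PM; does not operate vehicles for hire; sells secondhand or consigned goods → Standard License not required.
5. does not process customer payments for third parties → Compliance Authorization not required.
6. handles hazardous materials; closes 6:00 PM, after 5:00 PM → Hazardous Materials Permit not required.
7. closes 6:00 PM, after 5:00 PM; sells secondhand or consigned goods → Late-Night Authorization required.
8. does not process customer payments for third parties; handles hazardous materials → Money Transmitter Certificate not required.
9. does not process customer payments for third parties; does not operate vehicles for hire → Late-Night Authorization exemption does not apply.
10. handles hazardous materials; does not process customer payments for third parties; closes 6:00 PM, after 5:00 PM → Regulatory Permit not required.
11. sells secondhand or consigned goods; handles hazardous materials → Trade Authorization required.
12. does not process customer payments for third parties → Annual Registration not required.

Late-Night Authorization, Regulatory Authorization, Trade Authorization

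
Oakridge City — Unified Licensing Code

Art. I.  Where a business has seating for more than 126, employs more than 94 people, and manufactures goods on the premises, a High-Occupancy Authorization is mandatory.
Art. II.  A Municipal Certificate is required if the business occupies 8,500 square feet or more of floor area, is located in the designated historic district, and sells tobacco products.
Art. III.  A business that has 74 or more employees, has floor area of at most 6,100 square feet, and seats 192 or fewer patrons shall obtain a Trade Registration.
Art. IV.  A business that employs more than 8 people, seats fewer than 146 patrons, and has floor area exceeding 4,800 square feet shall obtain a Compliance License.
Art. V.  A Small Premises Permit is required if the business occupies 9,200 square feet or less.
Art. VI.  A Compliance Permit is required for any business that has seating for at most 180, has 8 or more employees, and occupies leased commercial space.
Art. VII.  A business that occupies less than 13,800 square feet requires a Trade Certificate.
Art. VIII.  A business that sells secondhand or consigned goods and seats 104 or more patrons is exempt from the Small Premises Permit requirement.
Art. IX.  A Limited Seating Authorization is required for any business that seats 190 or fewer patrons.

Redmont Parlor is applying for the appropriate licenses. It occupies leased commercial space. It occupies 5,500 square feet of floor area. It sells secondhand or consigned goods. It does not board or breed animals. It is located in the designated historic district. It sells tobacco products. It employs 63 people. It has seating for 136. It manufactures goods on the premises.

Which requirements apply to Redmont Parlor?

Compliance License, Compliance Permit, Limited Seating Authorization, Trade Certificate

Art. I. seating 136 > 126; employees 63 ≤ 94; manufactures goods on the premises → High-Occupancy Authorization not required.
Art. II. floor area 5,500 square feet < 8,500 square feet; is located in the designated historic district; sells tobacco products → Municipal Certificate not required.
Art. III. employees 63 < 74; floor area 5,500 square feet ≤ 6,100 square feet; seating 136 ≤ 192 → Trade Registration not required.
Art. IV. employees 63 > 8; seating 136 < 146; floor area 5,500 square feet > 4,800 square feet → Compliance License required.
Art. V. floor area 5,500 square feet ≤ 9,200 square feet → Small Premises Permit required.
Art. VI. seating 136 ≤ 180; employees 63 ≥ 8; occupies leased commercial space → Compliance Permit required.
Art. VII. floor area 5,500 square feet < 13,800 square feet → Trade Certificate required.
Art. VIII. sells secondhand or consigned goods; seating 136 ≥ 104 → exempt from Small Premises Permit.
Art. IX. seating 136 ≤ 190 → Limited Seating Authorization required.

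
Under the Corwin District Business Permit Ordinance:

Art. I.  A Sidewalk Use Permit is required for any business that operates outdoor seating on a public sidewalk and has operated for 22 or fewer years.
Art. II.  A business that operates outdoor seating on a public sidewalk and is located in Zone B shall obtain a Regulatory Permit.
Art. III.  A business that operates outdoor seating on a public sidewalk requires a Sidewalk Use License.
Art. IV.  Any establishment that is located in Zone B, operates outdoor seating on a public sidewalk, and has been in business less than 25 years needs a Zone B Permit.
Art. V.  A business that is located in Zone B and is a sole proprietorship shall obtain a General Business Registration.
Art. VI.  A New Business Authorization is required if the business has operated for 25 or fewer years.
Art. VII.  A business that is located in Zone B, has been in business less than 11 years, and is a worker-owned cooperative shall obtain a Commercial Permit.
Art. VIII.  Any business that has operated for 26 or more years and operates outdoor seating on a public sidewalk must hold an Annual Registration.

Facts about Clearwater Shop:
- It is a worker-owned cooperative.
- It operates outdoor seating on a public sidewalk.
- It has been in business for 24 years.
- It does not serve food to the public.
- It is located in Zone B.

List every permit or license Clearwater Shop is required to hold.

Art. I. operates outdoor seating on a public sidewalk; years in business 24 > 22 → Sidewalk Use Permit not required.
Art. II. operates outdoor seating on a public sidewalk; is located in Zone B → Regulatory Permit required.
Art. III. operates outdoor seating on a public sidewalk → Sidewalk Use License required.
Art. IV. is located in Zone B; operates outdoor seating on a public sidewalk; years in business 24 < 25 → Zone B Permit required.
Art. V. is located in Zone B; is a worker-owned cooperative (not: is a sole proprietorship) → General Business Registration not required.
Art. VI. years in business 24 ≤ 25 → New Business Authorization required.
Art. VII. is located in Zone B; years in business 24 ≥ 11; is a worker-owned cooperative → Commercial Permit not required.
Art. VIII. years in business 24 < 26; operates outdoor seating on a public sidewalk → Annual Registration not required.

New Business Authorization, Regulatory Permit, Sidewalk Use License, Zone B Permit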